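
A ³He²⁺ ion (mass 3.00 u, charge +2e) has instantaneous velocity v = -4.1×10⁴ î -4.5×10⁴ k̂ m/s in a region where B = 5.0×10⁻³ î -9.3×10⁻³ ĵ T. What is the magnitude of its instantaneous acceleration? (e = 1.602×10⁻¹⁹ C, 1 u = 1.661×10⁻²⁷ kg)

v×B = (-418, -225, 381) N/C.
F = q v×B = (3.204×10⁻¹⁹ C)·(-418, -225, 381) = (-1.34×10⁻¹⁶, -7.21×10⁻¹⁷, 1.22×10⁻¹⁶) N.
|a| = |F|/m = 1.952×10⁻¹⁶/4.983×10⁻²⁷ ≈ 3.92×10¹⁰ m/s².

|a| ≈ 3.92×10¹⁰ m/s²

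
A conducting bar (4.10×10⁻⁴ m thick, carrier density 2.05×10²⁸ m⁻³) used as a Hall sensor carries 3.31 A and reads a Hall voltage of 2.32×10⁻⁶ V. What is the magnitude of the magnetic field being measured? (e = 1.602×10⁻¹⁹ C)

From V_H = IB/(n e t), B = V_H n e t / I.
B = (2.32×10⁻⁶)(2.05×10²⁸)(1.602×10⁻¹⁹)(4.10×10⁻⁴)/3.31 ≈ 0.944 T.

B ≈ 0.944 T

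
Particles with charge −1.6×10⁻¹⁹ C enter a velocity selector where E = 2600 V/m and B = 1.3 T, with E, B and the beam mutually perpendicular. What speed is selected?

Straight-line motion ⇒ electric and magnetic forces cancel, so E = vB.
v = E/B = 2600/1.3 = 2000 m/s.

v = 2000 m/s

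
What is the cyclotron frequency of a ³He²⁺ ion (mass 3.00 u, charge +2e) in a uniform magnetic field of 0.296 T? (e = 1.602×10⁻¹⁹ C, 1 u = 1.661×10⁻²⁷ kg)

f = |q|B/(2πm).
f = (3.204×10⁻¹⁹)(0.296)/(2π·4.983×10⁻²⁷) ≈ 3.03×10⁶ Hz.

f ≈ 3.03×10⁶ Hz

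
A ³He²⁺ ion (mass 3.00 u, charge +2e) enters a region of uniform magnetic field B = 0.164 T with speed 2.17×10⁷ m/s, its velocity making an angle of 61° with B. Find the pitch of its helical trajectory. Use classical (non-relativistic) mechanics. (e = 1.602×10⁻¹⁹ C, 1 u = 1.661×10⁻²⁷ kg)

p ≈ 6.27 m

v∥ = v cosθ = 2.17×10⁷·cos61° ≈ 1.052×10⁷ m/s.
T = 2πm/(|q|B) = 2π(4.983×10⁻²⁷)/((3.204×10⁻¹⁹)(0.164)) ≈ 5.958×10⁻⁷ s.
pitch = v∥ T = (1.052×10⁷)(5.958×10⁻⁷) ≈ 6.27 m.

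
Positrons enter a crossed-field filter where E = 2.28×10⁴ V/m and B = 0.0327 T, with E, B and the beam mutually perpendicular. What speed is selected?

v = 6.97×10⁵ m/s

Straight-line motion ⇒ electric and magnetic forces cancel, so E = vB.
v = E/B = 2.28×10⁴/0.0327 = 6.97×10⁵ m/s.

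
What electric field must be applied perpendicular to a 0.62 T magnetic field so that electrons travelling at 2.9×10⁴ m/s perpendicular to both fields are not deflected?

For straight-line motion qE = qvB, so E = vB.
E = 2.9×10⁴ × 0.62 = 1.8×10⁴ V/m.

E = 1.8×10⁴ V/m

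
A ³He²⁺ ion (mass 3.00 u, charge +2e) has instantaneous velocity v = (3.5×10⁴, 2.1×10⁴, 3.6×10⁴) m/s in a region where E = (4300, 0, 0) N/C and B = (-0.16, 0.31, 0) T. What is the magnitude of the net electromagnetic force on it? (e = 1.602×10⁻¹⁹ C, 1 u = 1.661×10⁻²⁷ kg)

v×B = (-1.12×10⁴, -5760, 1.42×10⁴) N/C.
E + v×B = (-6860, -5760, 1.42×10⁴) N/C.
F = q(E + v×B) = (3.204×10⁻¹⁹ C)·(-6860, -5760, 1.42×10⁴) = (-2.20×10⁻¹⁵, -1.85×10⁻¹⁵, 4.55×10⁻¹⁵) N.
|F| = 5.38×10⁻¹⁵ N.

|F| ≈ 5.38×10⁻¹⁵ N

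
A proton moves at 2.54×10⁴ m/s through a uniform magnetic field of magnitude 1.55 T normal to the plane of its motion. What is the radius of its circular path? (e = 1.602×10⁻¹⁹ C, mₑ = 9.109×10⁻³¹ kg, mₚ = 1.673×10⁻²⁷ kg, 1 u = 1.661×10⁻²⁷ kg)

r ≈ 1.71×10⁻⁴ m

The magnetic force provides the centripetal force: |q|vB = mv²/r.
r = mv/(|q|B) = (1.673×10⁻²⁷)(2.54×10⁴)/((1.602×10⁻¹⁹)(1.55)) ≈ 1.71×10⁻⁴ m.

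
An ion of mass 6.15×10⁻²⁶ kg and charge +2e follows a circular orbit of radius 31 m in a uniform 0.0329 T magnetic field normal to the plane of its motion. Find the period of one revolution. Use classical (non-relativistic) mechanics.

T ≈ 3.67×10⁻⁵ s

The cyclotron period depends only on m, q, B: T = 2πm/(|q|B).
T = 2π(6.15×10⁻²⁶)/((3.204×10⁻¹⁹)(0.0329)) ≈ 3.67×10⁻⁵ s.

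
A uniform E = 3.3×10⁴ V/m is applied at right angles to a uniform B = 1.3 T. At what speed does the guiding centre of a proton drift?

In crossed fields the guiding centre drifts at v_d = |E×B|/B² = E/B, independent of charge and mass.
v_d = 3.3×10⁴/1.3 = 2.5×10⁴ m/s.

v_d ≈ 2.5×10⁴ m/s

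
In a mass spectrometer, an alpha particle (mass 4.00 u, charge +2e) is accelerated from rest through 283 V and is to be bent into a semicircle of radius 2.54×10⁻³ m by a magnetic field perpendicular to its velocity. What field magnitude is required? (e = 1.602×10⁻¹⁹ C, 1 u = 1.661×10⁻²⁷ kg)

B ≈ 1.35 T

v = √(2|q|V/m) = √(2·3.204×10⁻¹⁹·283/6.644×10⁻²⁷) ≈ 1.652×10⁵ m/s.
B = mv/(|q|r) = (6.644×10⁻²⁷)(1.652×10⁵)/((3.204×10⁻¹⁹)(2.54×10⁻³)) ≈ 1.35 T.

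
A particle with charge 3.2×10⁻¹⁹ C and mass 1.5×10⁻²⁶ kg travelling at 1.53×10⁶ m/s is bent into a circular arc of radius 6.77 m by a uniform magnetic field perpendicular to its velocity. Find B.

From |q|vB = mv²/r, B = mv/(|q|r).
B = (1.5×10⁻²⁶)(1.53×10⁶)/((3.2×10⁻¹⁹)(6.77)) ≈ 0.0106 T.

B ≈ 0.0106 T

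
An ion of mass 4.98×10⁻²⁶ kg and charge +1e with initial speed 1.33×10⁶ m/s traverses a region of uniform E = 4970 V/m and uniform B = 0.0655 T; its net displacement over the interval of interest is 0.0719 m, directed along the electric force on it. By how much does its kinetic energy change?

The magnetic force is always ⟂ v and does no work; only the electric force changes KE.
ΔKE = F_E · d = |q|E d = (1.602×10⁻¹⁹)(4970)(0.0719) ≈ 5.72×10⁻¹⁷ J.

ΔKE ≈ 5.72×10⁻¹⁷ J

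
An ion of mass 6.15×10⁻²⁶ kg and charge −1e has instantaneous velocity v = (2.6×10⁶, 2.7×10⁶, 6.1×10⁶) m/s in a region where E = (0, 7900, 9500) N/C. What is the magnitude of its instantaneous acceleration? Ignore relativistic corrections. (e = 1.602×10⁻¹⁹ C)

|a| ≈ 3.22×10¹⁰ m/s²

Only an electric field acts, so F = qE = (−1.602×10⁻¹⁹ C)·(0, 7900, 9500) = (0, -1.27×10⁻¹⁵, -1.52×10⁻¹⁵) N.
|a| = |F|/m = 1.979×10⁻¹⁵/6.15×10⁻²⁶ ≈ 3.22×10¹⁰ m/s².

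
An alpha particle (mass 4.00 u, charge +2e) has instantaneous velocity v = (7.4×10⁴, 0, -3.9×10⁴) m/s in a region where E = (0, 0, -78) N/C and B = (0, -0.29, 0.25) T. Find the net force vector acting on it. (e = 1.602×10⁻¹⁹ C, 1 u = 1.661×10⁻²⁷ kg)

F ≈ (-3.62×10⁻¹⁵, -5.93×10⁻¹⁵, -6.90×10⁻¹⁵) N

v×B = (-1.13×10⁴, -1.85×10⁴, -2.15×10⁴) N/C.
E + v×B = (-1.13×10⁴, -1.85×10⁴, -2.15×10⁴) N/C.
F = q(E + v×B) = (3.204×10⁻¹⁹ C)·(-1.13×10⁴, -1.85×10⁴, -2.15×10⁴) = (-3.62×10⁻¹⁵, -5.93×10⁻¹⁵, -6.90×10⁻¹⁵) N.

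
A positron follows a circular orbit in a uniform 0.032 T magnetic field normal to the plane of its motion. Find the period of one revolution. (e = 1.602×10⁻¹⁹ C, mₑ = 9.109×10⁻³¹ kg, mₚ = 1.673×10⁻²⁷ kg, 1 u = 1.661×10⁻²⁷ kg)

T ≈ 1.1×10⁻⁹ s

The cyclotron period depends only on m, q, B: T = 2πm/(|q|B).
T = 2π(9.109×10⁻³¹)/((1.602×10⁻¹⁹)(0.032)) ≈ 1.1×10⁻⁹ s.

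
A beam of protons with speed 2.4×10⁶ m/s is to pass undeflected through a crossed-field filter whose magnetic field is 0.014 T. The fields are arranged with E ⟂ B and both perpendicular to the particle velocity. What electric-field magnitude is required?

E = 3.4×10⁴ V/m

For straight-line motion qE = qvB, so E = vB.
E = 2.4×10⁶ × 0.014 = 3.4×10⁴ V/m.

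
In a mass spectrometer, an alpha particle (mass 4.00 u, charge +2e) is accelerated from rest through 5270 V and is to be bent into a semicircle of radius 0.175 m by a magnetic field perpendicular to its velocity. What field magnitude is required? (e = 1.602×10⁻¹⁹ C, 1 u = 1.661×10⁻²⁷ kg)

v = √(2|q|V/m) = √(2·3.204×10⁻¹⁹·5270/6.644×10⁻²⁷) ≈ 7.129×10⁵ m/s.
B = mv/(|q|r) = (6.644×10⁻²⁷)(7.129×10⁵)/((3.204×10⁻¹⁹)(0.175)) ≈ 0.0845 T.

B ≈ 0.0845 T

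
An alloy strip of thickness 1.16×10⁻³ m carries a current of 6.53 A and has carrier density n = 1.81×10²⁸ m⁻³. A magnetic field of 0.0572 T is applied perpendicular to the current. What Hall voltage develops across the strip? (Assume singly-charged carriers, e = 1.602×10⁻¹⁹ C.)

V_H ≈ 1.11×10⁻⁷ V

V_H = IB/(n e t).
V_H = (6.53)(0.0572)/((1.81×10²⁸)(1.602×10⁻¹⁹)(1.16×10⁻³)) ≈ 1.11×10⁻⁷ V.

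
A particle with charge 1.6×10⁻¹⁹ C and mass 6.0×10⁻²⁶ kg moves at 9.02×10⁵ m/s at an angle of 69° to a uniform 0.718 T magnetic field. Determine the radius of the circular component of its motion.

r ≈ 0.440 m

v⊥ = v sinθ = 9.02×10⁵·sin69° ≈ 8.421×10⁵ m/s.
r = m v⊥/(|q|B) = (6.0×10⁻²⁶)(8.421×10⁵)/((1.6×10⁻¹⁹)(0.718)) ≈ 0.440 m.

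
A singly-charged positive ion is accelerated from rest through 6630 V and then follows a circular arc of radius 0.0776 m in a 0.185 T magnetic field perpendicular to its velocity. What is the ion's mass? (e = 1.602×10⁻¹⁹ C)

m ≈ 2.49×10⁻²⁷ kg

Combine |q|V = ½mv² and r = mv/(|q|B): eliminate v to get m = qB²r²/(2V).
m = (1.602×10⁻¹⁹)(0.185)²(0.0776)²/(2·6630) ≈ 2.49×10⁻²⁷ kg.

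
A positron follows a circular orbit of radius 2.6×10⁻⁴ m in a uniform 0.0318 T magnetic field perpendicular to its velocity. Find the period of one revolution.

The cyclotron period depends only on m, q, B: T = 2πm/(|q|B).
T = 2π(9.109×10⁻³¹)/((1.602×10⁻¹⁹)(0.0318)) ≈ 1.12×10⁻⁹ s.

T ≈ 1.12×10⁻⁹ s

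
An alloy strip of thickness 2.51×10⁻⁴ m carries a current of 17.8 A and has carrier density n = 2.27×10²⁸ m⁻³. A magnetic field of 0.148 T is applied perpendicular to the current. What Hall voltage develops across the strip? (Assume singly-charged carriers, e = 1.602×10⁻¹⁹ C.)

V_H = IB/(n e t).
V_H = (17.8)(0.148)/((2.27×10²⁸)(1.602×10⁻¹⁹)(2.51×10⁻⁴)) ≈ 2.89×10⁻⁶ V.

V_H ≈ 2.89×10⁻⁶ V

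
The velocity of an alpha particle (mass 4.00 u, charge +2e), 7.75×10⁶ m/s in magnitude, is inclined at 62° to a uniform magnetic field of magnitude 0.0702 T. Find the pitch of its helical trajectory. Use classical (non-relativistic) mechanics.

p ≈ 6.75 m

v∥ = v cosθ = 7.75×10⁶·cos62° ≈ 3.638×10⁶ m/s.
T = 2πm/(|q|B) = 2π(6.644×10⁻²⁷)/((3.204×10⁻¹⁹)(0.0702)) ≈ 1.856×10⁻⁶ s.
pitch = v∥ T = (3.638×10⁶)(1.856×10⁻⁶) ≈ 6.75 m.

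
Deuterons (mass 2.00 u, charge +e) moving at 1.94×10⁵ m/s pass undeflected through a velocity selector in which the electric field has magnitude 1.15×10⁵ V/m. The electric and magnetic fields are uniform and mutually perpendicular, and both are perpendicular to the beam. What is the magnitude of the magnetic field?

Balance of forces in the selector: qE = qvB ⇒ B = E/v.
B = 1.15×10⁵/1.94×10⁵ = 0.593 T.

B = 0.593 T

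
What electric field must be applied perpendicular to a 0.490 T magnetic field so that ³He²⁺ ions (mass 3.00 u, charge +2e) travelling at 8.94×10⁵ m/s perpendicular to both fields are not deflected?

For straight-line motion qE = qvB, so E = vB.
E = 8.94×10⁵ × 0.490 = 4.38×10⁵ V/m.

E = 4.38×10⁵ V/m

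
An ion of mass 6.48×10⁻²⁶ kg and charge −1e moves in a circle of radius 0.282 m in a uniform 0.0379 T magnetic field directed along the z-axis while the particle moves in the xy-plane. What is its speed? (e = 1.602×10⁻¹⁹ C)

v ≈ 2.64×10⁴ m/s

From |q|vB = mv²/r, v = |q|Br/m.
v = (1.602×10⁻¹⁹)(0.0379)(0.282)/6.48×10⁻²⁶ ≈ 2.64×10⁴ m/s.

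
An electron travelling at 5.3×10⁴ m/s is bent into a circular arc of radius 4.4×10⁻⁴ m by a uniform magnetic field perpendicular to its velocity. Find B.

B ≈ 6.8×10⁻⁴ T

From |q|vB = mv²/r, B = mv/(|q|r).
B = (9.109×10⁻³¹)(5.3×10⁴)/((1.602×10⁻¹⁹)(4.4×10⁻⁴)) ≈ 6.8×10⁻⁴ T.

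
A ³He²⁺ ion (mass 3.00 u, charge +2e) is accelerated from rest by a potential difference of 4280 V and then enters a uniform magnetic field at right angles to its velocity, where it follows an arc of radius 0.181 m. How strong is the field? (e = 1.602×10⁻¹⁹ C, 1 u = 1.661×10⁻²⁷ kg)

B ≈ 0.0637 T

v = √(2|q|V/m) = √(2·3.204×10⁻¹⁹·4280/4.983×10⁻²⁷) ≈ 7.419×10⁵ m/s.
B = mv/(|q|r) = (4.983×10⁻²⁷)(7.419×10⁵)/((3.204×10⁻¹⁹)(0.181)) ≈ 0.0637 T.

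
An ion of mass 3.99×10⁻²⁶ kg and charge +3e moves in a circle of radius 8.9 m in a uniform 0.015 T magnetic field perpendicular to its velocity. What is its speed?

From |q|vB = mv²/r, v = |q|Br/m.
v = (4.806×10⁻¹⁹)(0.015)(8.9)/3.99×10⁻²⁶ ≈ 1.6×10⁶ m/s.

v ≈ 1.6×10⁶ m/s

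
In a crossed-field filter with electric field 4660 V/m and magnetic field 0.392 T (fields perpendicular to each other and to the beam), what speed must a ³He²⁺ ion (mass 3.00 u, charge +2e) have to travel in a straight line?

v = 1.19×10⁴ m/s

For undeflected motion the electric and magnetic forces balance: qE = qvB.
v = E/B = 4660/0.392 = 1.19×10⁴ m/s.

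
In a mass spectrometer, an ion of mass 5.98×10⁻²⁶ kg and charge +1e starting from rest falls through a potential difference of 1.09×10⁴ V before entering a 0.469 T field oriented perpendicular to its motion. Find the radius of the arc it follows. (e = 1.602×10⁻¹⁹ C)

r ≈ 0.192 m

Acceleration: |q|V = ½mv² ⇒ v = √(2|q|V/m) = √(2·1.602×10⁻¹⁹·1.09×10⁴/5.98×10⁻²⁶) ≈ 2.417×10⁵ m/s.
In the field: r = mv/(|q|B) = (5.98×10⁻²⁶)(2.417×10⁵)/((1.602×10⁻¹⁹)(0.469)) ≈ 0.192 m.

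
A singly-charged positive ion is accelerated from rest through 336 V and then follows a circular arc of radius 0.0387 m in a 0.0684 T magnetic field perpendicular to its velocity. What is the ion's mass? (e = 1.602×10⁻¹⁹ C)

Combine |q|V = ½mv² and r = mv/(|q|B): eliminate v to get m = qB²r²/(2V).
m = (1.602×10⁻¹⁹)(0.0684)²(0.0387)²/(2·336) ≈ 1.67×10⁻²⁷ kg.

m ≈ 1.67×10⁻²⁷ kg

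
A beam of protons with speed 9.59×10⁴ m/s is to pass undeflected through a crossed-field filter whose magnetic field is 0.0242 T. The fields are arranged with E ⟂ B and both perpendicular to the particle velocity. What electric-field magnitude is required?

For straight-line motion qE = qvB, so E = vB.
E = 9.59×10⁴ × 0.0242 = 2320 V/m.

E = 2320 V/m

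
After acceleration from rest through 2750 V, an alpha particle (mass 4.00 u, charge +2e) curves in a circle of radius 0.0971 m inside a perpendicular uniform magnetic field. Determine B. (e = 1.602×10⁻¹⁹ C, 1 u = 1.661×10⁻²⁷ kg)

B ≈ 0.110 T

v = √(2|q|V/m) = √(2·3.204×10⁻¹⁹·2750/6.644×10⁻²⁷) ≈ 5.150×10⁵ m/s.
B = mv/(|q|r) = (6.644×10⁻²⁷)(5.150×10⁵)/((3.204×10⁻¹⁹)(0.0971)) ≈ 0.110 T.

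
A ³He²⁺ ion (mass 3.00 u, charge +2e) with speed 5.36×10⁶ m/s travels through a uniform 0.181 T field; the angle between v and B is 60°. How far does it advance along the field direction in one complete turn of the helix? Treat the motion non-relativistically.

v∥ = v cosθ = 5.36×10⁶·cos60° ≈ 2.680×10⁶ m/s.
T = 2πm/(|q|B) = 2π(4.983×10⁻²⁷)/((3.204×10⁻¹⁹)(0.181)) ≈ 5.399×10⁻⁷ s.
pitch = v∥ T = (2.680×10⁶)(5.399×10⁻⁷) ≈ 1.45 m.

p ≈ 1.45 m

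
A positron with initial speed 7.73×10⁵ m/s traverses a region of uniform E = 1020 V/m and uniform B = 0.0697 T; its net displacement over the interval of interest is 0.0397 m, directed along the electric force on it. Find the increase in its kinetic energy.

ΔKE ≈ 6.49×10⁻¹⁸ J

The magnetic force is always ⟂ v and does no work; only the electric force changes KE.
ΔKE = F_E · d = |q|E d = (1.602×10⁻¹⁹)(1020)(0.0397) ≈ 6.49×10⁻¹⁸ J.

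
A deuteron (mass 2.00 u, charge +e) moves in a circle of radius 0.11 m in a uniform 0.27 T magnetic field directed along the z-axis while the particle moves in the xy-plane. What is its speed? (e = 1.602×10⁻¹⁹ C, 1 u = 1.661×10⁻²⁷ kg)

v ≈ 1.4×10⁶ m/s

From |q|vB = mv²/r, v = |q|Br/m.
v = (1.602×10⁻¹⁹)(0.27)(0.11)/3.322×10⁻²⁷ ≈ 1.4×10⁶ m/s.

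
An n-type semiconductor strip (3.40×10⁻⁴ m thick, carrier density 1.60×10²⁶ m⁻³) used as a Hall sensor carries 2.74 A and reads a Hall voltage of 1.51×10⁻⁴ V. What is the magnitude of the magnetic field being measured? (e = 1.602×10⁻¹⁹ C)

B ≈ 0.480 T

From V_H = IB/(n e t), B = V_H n e t / I.
B = (1.51×10⁻⁴)(1.60×10²⁶)(1.602×10⁻¹⁹)(3.40×10⁻⁴)/2.74 ≈ 0.480 T.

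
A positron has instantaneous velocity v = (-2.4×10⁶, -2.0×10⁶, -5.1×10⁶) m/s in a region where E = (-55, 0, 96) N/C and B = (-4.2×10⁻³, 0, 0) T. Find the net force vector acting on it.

F ≈ (-8.81×10⁻¹⁸, 3.43×10⁻¹⁵, -1.33×10⁻¹⁵) N

v×B = (0, 2.14×10⁴, -8400) N/C.
E + v×B = (-55.0, 2.14×10⁴, -8300) N/C.
F = q(E + v×B) = (1.602×10⁻¹⁹ C)·(-55.0, 2.14×10⁴, -8300) = (-8.81×10⁻¹⁸, 3.43×10⁻¹⁵, -1.33×10⁻¹⁵) N.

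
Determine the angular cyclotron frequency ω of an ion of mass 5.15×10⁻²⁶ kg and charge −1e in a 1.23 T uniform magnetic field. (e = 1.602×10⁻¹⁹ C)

ω ≈ 3.83×10⁶ rad/s

ω = |q|B/m.
ω = (1.602×10⁻¹⁹)(1.23)/5.15×10⁻²⁶ ≈ 3.83×10⁶ rad/s.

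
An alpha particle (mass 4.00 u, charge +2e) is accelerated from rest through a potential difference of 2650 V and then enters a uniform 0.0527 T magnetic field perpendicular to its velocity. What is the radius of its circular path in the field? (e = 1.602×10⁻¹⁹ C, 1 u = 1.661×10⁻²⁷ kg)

Acceleration: |q|V = ½mv² ⇒ v = √(2|q|V/m) = √(2·3.204×10⁻¹⁹·2650/6.644×10⁻²⁷) ≈ 5.056×10⁵ m/s.
In the field: r = mv/(|q|B) = (6.644×10⁻²⁷)(5.056×10⁵)/((3.204×10⁻¹⁹)(0.0527)) ≈ 0.199 m.

r ≈ 0.199 m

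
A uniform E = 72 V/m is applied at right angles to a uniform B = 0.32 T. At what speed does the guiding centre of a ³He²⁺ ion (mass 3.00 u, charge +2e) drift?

v_d ≈ 220 m/s

The E×B drift speed is v_d = E/B.
v_d = 72/0.32 = 220 m/s.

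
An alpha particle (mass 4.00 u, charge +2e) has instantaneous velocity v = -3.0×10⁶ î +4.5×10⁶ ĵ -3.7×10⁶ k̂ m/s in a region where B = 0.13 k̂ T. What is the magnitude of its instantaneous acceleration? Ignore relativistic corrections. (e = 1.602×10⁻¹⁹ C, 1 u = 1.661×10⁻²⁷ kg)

|a| ≈ 3.39×10¹³ m/s²

v×B = (5.85×10⁵, 3.90×10⁵, 0) N/C.
F = q v×B = (3.204×10⁻¹⁹ C)·(5.85×10⁵, 3.90×10⁵, 0) = (1.87×10⁻¹³, 1.25×10⁻¹³, 0) N.
|a| = |F|/m = 2.253×10⁻¹³/6.644×10⁻²⁷ ≈ 3.39×10¹³ m/s².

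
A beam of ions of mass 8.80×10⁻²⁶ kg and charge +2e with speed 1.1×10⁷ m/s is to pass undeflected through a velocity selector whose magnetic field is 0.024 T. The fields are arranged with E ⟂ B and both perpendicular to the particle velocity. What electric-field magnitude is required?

E = 2.6×10⁵ V/m

For straight-line motion qE = qvB, so E = vB.
E = 1.1×10⁷ × 0.024 = 2.6×10⁵ V/m.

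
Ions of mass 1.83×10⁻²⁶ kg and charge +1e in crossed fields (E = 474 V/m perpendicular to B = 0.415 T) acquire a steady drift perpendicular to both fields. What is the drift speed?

v_d ≈ 1140 m/s

The E×B drift speed is v_d = E/B.
v_d = 474/0.415 = 1140 m/s.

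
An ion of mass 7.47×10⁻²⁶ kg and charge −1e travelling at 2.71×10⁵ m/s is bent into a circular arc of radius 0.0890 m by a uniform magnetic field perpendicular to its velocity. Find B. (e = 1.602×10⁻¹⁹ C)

B ≈ 1.42 T

From |q|vB = mv²/r, B = mv/(|q|r).
B = (7.47×10⁻²⁶)(2.71×10⁵)/((1.602×10⁻¹⁹)(0.0890)) ≈ 1.42 T.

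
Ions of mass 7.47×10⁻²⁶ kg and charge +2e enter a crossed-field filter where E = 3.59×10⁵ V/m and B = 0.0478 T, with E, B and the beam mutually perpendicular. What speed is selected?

v = 7.51×10⁶ m/s

For undeflected motion the electric and magnetic forces balance: qE = qvB.
v = E/B = 3.59×10⁵/0.0478 = 7.51×10⁶ m/s.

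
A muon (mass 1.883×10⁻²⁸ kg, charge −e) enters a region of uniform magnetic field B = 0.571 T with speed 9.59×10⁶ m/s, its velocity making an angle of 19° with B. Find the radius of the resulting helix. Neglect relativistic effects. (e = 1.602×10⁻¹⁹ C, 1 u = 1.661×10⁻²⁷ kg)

r ≈ 6.43×10⁻³ m

v⊥ = v sinθ = 9.59×10⁶·sin19° ≈ 3.122×10⁶ m/s.
r = m v⊥/(|q|B) = (1.883×10⁻²⁸)(3.122×10⁶)/((1.602×10⁻¹⁹)(0.571)) ≈ 6.43×10⁻³ m.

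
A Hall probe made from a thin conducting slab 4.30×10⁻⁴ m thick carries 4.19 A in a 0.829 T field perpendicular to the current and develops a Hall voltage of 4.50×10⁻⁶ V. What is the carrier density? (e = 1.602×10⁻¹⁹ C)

n ≈ 1.12×10²⁸ m⁻³

From V_H = IB/(n e t), n = IB/(V_H e t).
n = (4.19)(0.829)/((4.50×10⁻⁶)(1.602×10⁻¹⁹)(4.30×10⁻⁴)) ≈ 1.12×10²⁸ m⁻³.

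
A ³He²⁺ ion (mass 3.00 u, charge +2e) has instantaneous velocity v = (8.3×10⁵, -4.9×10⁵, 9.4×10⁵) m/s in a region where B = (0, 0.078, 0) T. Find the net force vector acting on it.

F ≈ (-2.35×10⁻¹⁴, 0, 2.07×10⁻¹⁴) N

v×B = (-7.33×10⁴, 0, 6.47×10⁴) N/C.
F = q v×B = (3.204×10⁻¹⁹ C)·(-7.33×10⁴, 0, 6.47×10⁴) = (-2.35×10⁻¹⁴, 0, 2.07×10⁻¹⁴) N.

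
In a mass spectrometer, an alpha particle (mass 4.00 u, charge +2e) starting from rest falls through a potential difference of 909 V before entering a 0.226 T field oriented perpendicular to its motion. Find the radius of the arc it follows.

Acceleration: |q|V = ½mv² ⇒ v = √(2|q|V/m) = √(2·3.204×10⁻¹⁹·909/6.644×10⁻²⁷) ≈ 2.961×10⁵ m/s.
In the field: r = mv/(|q|B) = (6.644×10⁻²⁷)(2.961×10⁵)/((3.204×10⁻¹⁹)(0.226)) ≈ 0.0272 m.

r ≈ 0.0272 m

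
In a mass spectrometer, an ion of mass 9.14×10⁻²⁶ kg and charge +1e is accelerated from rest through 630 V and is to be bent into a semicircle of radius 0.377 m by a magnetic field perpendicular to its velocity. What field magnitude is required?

B ≈ 0.0711 T

v = √(2|q|V/m) = √(2·1.602×10⁻¹⁹·630/9.14×10⁻²⁶) ≈ 4.699×10⁴ m/s.
B = mv/(|q|r) = (9.14×10⁻²⁶)(4.699×10⁴)/((1.602×10⁻¹⁹)(0.377)) ≈ 0.0711 T.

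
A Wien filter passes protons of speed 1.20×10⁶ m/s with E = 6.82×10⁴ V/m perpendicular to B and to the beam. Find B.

B = 0.0568 T

Balance of forces in the selector: qE = qvB ⇒ B = E/v.
B = 6.82×10⁴/1.20×10⁶ = 0.0568 T.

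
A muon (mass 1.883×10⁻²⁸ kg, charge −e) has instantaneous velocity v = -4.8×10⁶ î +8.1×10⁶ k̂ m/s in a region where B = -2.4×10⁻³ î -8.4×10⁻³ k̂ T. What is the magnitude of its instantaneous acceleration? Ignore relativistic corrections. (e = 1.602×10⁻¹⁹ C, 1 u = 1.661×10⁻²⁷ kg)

|a| ≈ 5.08×10¹³ m/s²

v×B = (0, -5.98×10⁴, 0) N/C.
F = q v×B = (−1.602×10⁻¹⁹ C)·(0, -5.98×10⁴, 0) = (0, 9.57×10⁻¹⁵, 0) N.
|a| = |F|/m = 9.574×10⁻¹⁵/1.883×10⁻²⁸ ≈ 5.08×10¹³ m/s².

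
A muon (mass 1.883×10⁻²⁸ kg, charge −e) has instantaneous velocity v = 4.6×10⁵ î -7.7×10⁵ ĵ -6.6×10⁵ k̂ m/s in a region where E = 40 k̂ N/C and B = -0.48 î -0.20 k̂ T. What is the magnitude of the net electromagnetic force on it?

|F| ≈ 9.17×10⁻¹⁴ N

v×B = (1.54×10⁵, 4.09×10⁵, -3.70×10⁵) N/C.
E + v×B = (1.54×10⁵, 4.09×10⁵, -3.70×10⁵) N/C.
F = q(E + v×B) = (−1.602×10⁻¹⁹ C)·(1.54×10⁵, 4.09×10⁵, -3.70×10⁵) = (-2.47×10⁻¹⁴, -6.55×10⁻¹⁴, 5.92×10⁻¹⁴) N.
|F| = 9.17×10⁻¹⁴ N.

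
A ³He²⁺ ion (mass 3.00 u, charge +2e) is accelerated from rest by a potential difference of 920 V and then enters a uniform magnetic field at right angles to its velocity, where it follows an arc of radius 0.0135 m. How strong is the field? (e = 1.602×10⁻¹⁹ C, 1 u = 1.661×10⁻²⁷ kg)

B ≈ 0.396 T

v = √(2|q|V/m) = √(2·3.204×10⁻¹⁹·920/4.983×10⁻²⁷) ≈ 3.440×10⁵ m/s.
B = mv/(|q|r) = (4.983×10⁻²⁷)(3.440×10⁵)/((3.204×10⁻¹⁹)(0.0135)) ≈ 0.396 T.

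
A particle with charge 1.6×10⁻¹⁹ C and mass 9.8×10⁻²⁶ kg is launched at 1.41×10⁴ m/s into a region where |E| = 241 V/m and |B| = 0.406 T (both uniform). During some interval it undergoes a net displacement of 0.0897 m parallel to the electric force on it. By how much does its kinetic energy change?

The magnetic force is always ⟂ v and does no work; only the electric force changes KE.
ΔKE = F_E · d = |q|E d = (1.6×10⁻¹⁹)(241)(0.0897) ≈ 3.46×10⁻¹⁸ J.

ΔKE ≈ 3.46×10⁻¹⁸ J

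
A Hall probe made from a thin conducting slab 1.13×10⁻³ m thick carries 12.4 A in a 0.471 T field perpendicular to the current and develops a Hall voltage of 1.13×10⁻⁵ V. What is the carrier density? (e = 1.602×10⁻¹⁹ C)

From V_H = IB/(n e t), n = IB/(V_H e t).
n = (12.4)(0.471)/((1.13×10⁻⁵)(1.602×10⁻¹⁹)(1.13×10⁻³)) ≈ 2.86×10²⁷ m⁻³.

n ≈ 2.86×10²⁷ m⁻³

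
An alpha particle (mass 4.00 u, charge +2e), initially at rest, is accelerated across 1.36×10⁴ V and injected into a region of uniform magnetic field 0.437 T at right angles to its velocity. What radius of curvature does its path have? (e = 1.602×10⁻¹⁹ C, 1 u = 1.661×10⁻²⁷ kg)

r ≈ 0.0543 m

Acceleration: |q|V = ½mv² ⇒ v = √(2|q|V/m) = √(2·3.204×10⁻¹⁹·1.36×10⁴/6.644×10⁻²⁷) ≈ 1.145×10⁶ m/s.
In the field: r = mv/(|q|B) = (6.644×10⁻²⁷)(1.145×10⁶)/((3.204×10⁻¹⁹)(0.437)) ≈ 0.0543 m.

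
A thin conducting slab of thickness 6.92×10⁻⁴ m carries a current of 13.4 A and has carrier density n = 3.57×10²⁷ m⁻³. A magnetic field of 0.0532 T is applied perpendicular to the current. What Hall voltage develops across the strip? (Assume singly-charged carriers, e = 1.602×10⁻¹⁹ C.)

V_H = IB/(n e t).
V_H = (13.4)(0.0532)/((3.57×10²⁷)(1.602×10⁻¹⁹)(6.92×10⁻⁴)) ≈ 1.80×10⁻⁶ V.

V_H ≈ 1.80×10⁻⁶ V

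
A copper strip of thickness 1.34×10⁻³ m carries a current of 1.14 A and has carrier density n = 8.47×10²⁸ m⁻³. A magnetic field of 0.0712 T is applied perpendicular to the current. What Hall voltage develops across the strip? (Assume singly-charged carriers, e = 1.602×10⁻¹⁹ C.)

V_H = IB/(n e t).
V_H = (1.14)(0.0712)/((8.47×10²⁸)(1.602×10⁻¹⁹)(1.34×10⁻³)) ≈ 4.46×10⁻⁹ V.

V_H ≈ 4.46×10⁻⁹ V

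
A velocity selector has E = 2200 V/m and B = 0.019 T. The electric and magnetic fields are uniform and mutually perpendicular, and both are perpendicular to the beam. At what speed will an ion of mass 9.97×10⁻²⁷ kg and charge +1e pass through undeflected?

Straight-line motion ⇒ electric and magnetic forces cancel, so E = vB.
v = E/B = 2200/0.019 = 1.2×10⁵ m/s.

v = 1.2×10⁵ m/s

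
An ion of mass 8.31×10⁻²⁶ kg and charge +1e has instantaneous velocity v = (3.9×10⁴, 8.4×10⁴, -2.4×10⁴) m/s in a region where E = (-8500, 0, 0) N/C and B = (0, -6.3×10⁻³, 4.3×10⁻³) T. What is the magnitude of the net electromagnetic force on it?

v×B = (210, -168, -246) N/C.
E + v×B = (-8290, -168, -246) N/C.
F = q(E + v×B) = (1.602×10⁻¹⁹ C)·(-8290, -168, -246) = (-1.33×10⁻¹⁵, -2.69×10⁻¹⁷, -3.94×10⁻¹⁷) N.
|F| = 1.33×10⁻¹⁵ N.

|F| ≈ 1.33×10⁻¹⁵ N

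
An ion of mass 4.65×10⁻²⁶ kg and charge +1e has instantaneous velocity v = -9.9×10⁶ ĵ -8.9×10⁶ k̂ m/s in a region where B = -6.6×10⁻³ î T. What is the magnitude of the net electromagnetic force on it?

|F| ≈ 1.41×10⁻¹⁴ N

v×B = (0, 5.87×10⁴, -6.53×10⁴) N/C.
F = q v×B = (1.602×10⁻¹⁹ C)·(0, 5.87×10⁴, -6.53×10⁴) = (0, 9.41×10⁻¹⁵, -1.05×10⁻¹⁴) N.
|F| = 1.41×10⁻¹⁴ N.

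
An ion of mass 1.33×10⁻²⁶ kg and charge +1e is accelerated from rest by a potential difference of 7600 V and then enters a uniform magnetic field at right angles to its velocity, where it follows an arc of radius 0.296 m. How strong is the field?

v = √(2|q|V/m) = √(2·1.602×10⁻¹⁹·7600/1.33×10⁻²⁶) ≈ 4.279×10⁵ m/s.
B = mv/(|q|r) = (1.33×10⁻²⁶)(4.279×10⁵)/((1.602×10⁻¹⁹)(0.296)) ≈ 0.120 T.

B ≈ 0.120 T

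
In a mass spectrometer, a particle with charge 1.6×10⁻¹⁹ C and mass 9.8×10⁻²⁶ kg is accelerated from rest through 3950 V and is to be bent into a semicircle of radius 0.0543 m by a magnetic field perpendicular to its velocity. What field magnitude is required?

v = √(2|q|V/m) = √(2·1.6×10⁻¹⁹·3950/9.8×10⁻²⁶) ≈ 1.136×10⁵ m/s.
B = mv/(|q|r) = (9.8×10⁻²⁶)(1.136×10⁵)/((1.6×10⁻¹⁹)(0.0543)) ≈ 1.28 T.

B ≈ 1.28 T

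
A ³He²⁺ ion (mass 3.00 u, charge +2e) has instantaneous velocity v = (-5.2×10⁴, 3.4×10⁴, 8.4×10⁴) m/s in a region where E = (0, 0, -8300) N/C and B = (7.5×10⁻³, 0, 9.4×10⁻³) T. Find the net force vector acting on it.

F ≈ (1.02×10⁻¹⁶, 3.58×10⁻¹⁶, -2.74×10⁻¹⁵) N

v×B = (320, 1120, -255) N/C.
E + v×B = (320, 1120, -8560) N/C.
F = q(E + v×B) = (3.204×10⁻¹⁹ C)·(320, 1120, -8560) = (1.02×10⁻¹⁶, 3.58×10⁻¹⁶, -2.74×10⁻¹⁵) N.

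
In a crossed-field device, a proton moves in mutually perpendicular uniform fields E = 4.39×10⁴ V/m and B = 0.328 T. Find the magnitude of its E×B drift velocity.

In crossed fields the guiding centre drifts at v_d = |E×B|/B² = E/B, independent of charge and mass.
v_d = 4.39×10⁴/0.328 = 1.34×10⁵ m/s.

v_d ≈ 1.34×10⁵ m/s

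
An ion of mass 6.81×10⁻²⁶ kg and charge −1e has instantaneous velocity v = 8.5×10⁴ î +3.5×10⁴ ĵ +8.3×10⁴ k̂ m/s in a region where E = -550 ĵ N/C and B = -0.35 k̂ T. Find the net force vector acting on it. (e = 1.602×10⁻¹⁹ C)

F ≈ (1.96×10⁻¹⁵, -4.68×10⁻¹⁵, 0) N

v×B = (-1.22×10⁴, 2.97×10⁴, 0) N/C.
E + v×B = (-1.22×10⁴, 2.92×10⁴, 0) N/C.
F = q(E + v×B) = (−1.602×10⁻¹⁹ C)·(-1.22×10⁴, 2.92×10⁴, 0) = (1.96×10⁻¹⁵, -4.68×10⁻¹⁵, 0) N.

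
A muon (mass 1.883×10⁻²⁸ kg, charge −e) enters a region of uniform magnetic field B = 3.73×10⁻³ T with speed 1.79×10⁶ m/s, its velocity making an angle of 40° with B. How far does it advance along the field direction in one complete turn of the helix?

p ≈ 2.71 m

v∥ = v cosθ = 1.79×10⁶·cos40° ≈ 1.371×10⁶ m/s.
T = 2πm/(|q|B) = 2π(1.883×10⁻²⁸)/((1.602×10⁻¹⁹)(3.73×10⁻³)) ≈ 1.980×10⁻⁶ s.
pitch = v∥ T = (1.371×10⁶)(1.980×10⁻⁶) ≈ 2.71 m.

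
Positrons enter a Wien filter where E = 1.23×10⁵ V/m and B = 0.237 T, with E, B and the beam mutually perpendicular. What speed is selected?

v = 5.19×10⁵ m/s

Straight-line motion ⇒ electric and magnetic forces cancel, so E = vB.
v = E/B = 1.23×10⁵/0.237 = 5.19×10⁵ m/s.
The result is independent of the particle's charge and mass.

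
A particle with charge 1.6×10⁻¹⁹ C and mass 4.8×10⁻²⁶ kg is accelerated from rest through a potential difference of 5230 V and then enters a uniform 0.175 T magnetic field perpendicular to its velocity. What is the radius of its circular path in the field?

r ≈ 0.320 m

Acceleration: |q|V = ½mv² ⇒ v = √(2|q|V/m) = √(2·1.6×10⁻¹⁹·5230/4.8×10⁻²⁶) ≈ 1.867×10⁵ m/s.
In the field: r = mv/(|q|B) = (4.8×10⁻²⁶)(1.867×10⁵)/((1.6×10⁻¹⁹)(0.175)) ≈ 0.320 m.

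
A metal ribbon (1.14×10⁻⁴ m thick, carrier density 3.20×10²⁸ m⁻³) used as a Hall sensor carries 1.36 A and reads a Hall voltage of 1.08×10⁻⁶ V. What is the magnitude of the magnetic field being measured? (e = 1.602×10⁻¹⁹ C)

B ≈ 0.464 T

From V_H = IB/(n e t), B = V_H n e t / I.
B = (1.08×10⁻⁶)(3.20×10²⁸)(1.602×10⁻¹⁹)(1.14×10⁻⁴)/1.36 ≈ 0.464 T.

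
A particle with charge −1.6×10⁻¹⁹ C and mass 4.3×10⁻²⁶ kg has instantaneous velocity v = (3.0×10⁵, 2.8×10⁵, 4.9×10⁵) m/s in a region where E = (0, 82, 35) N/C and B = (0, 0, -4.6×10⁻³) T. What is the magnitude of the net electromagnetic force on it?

v×B = (-1290, 1380, 0) N/C.
E + v×B = (-1290, 1460, 35.0) N/C.
F = q(E + v×B) = (−1.6×10⁻¹⁹ C)·(-1290, 1460, 35.0) = (2.06×10⁻¹⁶, -2.34×10⁻¹⁶, -5.60×10⁻¹⁸) N.
|F| = 3.12×10⁻¹⁶ N.

|F| ≈ 3.12×10⁻¹⁶ N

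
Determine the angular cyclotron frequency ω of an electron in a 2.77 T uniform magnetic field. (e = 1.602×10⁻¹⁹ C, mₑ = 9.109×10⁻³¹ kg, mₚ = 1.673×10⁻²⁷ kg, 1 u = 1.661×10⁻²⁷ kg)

ω ≈ 4.87×10¹¹ rad/s

ω = |q|B/m.
ω = (1.602×10⁻¹⁹)(2.77)/9.109×10⁻³¹ ≈ 4.87×10¹¹ rad/s.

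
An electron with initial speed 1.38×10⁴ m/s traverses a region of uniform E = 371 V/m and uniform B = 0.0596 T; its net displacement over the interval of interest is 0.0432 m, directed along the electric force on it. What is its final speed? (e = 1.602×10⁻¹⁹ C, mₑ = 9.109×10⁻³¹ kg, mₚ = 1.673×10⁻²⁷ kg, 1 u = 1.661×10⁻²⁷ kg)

v_f ≈ 2.37×10⁶ m/s

B does no work; ΔKE = |q|E d.
½mv_f² = ½mv₀² + |q|Ed = ½(9.109×10⁻³¹)(1.38×10⁴)² + (1.602×10⁻¹⁹)(371)(0.0432) ≈ 8.674×10⁻²³ J + 2.568×10⁻¹⁸ J ≈ 2.568×10⁻¹⁸ J.
v_f = √(2·2.568×10⁻¹⁸/9.109×10⁻³¹) ≈ 2.37×10⁶ m/s.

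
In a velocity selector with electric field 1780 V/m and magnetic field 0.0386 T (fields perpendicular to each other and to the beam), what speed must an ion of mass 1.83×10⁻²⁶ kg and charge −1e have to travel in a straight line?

Straight-line motion ⇒ electric and magnetic forces cancel, so E = vB.
v = E/B = 1780/0.0386 = 4.61×10⁴ m/s.
The result is independent of the particle's charge and mass.

v = 4.61×10⁴ m/s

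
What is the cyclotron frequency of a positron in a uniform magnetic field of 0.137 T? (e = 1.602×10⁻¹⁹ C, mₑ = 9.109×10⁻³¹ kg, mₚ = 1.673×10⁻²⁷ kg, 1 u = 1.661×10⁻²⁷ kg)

f ≈ 3.83×10⁹ Hz

f = |q|B/(2πm).
f = (1.602×10⁻¹⁹)(0.137)/(2π·9.109×10⁻³¹) ≈ 3.83×10⁹ Hz.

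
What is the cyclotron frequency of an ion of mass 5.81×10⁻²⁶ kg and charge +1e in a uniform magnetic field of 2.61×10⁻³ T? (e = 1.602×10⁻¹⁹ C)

f ≈ 1150 Hz

f = |q|B/(2πm).
f = (1.602×10⁻¹⁹)(2.61×10⁻³)/(2π·5.81×10⁻²⁶) ≈ 1150 Hz.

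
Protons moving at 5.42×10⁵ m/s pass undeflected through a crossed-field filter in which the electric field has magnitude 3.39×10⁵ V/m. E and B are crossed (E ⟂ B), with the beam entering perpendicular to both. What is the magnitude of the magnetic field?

Balance of forces in the selector: qE = qvB ⇒ B = E/v.
B = 3.39×10⁵/5.42×10⁵ = 0.625 T.

B = 0.625 T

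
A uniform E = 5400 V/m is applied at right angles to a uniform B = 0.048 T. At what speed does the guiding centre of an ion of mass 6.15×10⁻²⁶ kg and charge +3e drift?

v_d ≈ 1.1×10⁵ m/s

In crossed fields the guiding centre drifts at v_d = |E×B|/B² = E/B, independent of charge and mass.
v_d = 5400/0.048 = 1.1×10⁵ m/s.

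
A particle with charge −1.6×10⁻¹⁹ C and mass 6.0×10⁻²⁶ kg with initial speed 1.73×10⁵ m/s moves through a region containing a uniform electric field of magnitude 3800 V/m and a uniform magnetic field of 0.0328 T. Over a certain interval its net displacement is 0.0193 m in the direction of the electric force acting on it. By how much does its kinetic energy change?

ΔKE ≈ 1.17×10⁻¹⁷ J

The magnetic force is always ⟂ v and does no work; only the electric force changes KE.
ΔKE = F_E · d = |q|E d = (1.6×10⁻¹⁹)(3800)(0.0193) ≈ 1.17×10⁻¹⁷ J.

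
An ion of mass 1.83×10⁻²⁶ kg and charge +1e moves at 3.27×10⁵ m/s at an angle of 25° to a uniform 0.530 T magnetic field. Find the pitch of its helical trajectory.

v∥ = v cosθ = 3.27×10⁵·cos25° ≈ 2.964×10⁵ m/s.
T = 2πm/(|q|B) = 2π(1.83×10⁻²⁶)/((1.602×10⁻¹⁹)(0.530)) ≈ 1.354×10⁻⁶ s.
pitch = v∥ T = (2.964×10⁵)(1.354×10⁻⁶) ≈ 0.401 m.

p ≈ 0.401 m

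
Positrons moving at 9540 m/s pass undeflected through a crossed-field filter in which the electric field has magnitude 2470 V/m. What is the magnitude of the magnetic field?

B = 0.259 T

Balance of forces in the selector: qE = qvB ⇒ B = E/v.
B = 2470/9540 = 0.259 T.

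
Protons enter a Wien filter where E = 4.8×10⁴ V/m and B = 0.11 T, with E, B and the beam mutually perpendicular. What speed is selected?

v = 4.4×10⁵ m/s

For undeflected motion the electric and magnetic forces balance: qE = qvB.
v = E/B = 4.8×10⁴/0.11 = 4.4×10⁵ m/s.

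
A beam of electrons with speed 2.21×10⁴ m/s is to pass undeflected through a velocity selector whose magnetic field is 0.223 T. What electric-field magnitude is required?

E = 4930 V/m

For straight-line motion qE = qvB, so E = vB.
E = 2.21×10⁴ × 0.223 = 4930 V/m.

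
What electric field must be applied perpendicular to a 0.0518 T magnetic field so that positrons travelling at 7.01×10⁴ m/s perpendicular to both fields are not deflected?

For straight-line motion qE = qvB, so E = vB.
E = 7.01×10⁴ × 0.0518 = 3630 V/m.

E = 3630 V/m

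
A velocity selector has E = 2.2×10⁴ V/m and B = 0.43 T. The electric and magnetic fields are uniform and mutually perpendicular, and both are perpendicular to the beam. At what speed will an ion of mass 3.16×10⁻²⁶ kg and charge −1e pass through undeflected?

Zero net Lorentz force requires |qE| = |q v×B|, i.e. E = vB.
v = E/B = 2.2×10⁴/0.43 = 5.1×10⁴ m/s.

v = 5.1×10⁴ m/s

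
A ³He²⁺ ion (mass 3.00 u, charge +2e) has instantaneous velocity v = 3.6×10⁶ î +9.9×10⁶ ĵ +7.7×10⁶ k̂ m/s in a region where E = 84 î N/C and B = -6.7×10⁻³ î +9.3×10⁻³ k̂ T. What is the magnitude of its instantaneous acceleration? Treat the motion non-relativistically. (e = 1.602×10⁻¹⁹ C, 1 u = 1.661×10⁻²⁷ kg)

|a| ≈ 9.12×10¹² m/s²

v×B = (9.21×10⁴, -8.51×10⁴, 6.63×10⁴) N/C.
E + v×B = (9.22×10⁴, -8.51×10⁴, 6.63×10⁴) N/C.
F = q(E + v×B) = (3.204×10⁻¹⁹ C)·(9.22×10⁴, -8.51×10⁴, 6.63×10⁴) = (2.95×10⁻¹⁴, -2.73×10⁻¹⁴, 2.13×10⁻¹⁴) N.
|a| = |F|/m = 4.546×10⁻¹⁴/4.983×10⁻²⁷ ≈ 9.12×10¹² m/s².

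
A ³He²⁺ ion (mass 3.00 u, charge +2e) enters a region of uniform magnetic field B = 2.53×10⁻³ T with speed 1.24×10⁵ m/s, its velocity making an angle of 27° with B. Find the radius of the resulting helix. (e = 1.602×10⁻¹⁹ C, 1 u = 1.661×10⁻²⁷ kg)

v⊥ = v sinθ = 1.24×10⁵·sin27° ≈ 5.629×10⁴ m/s.
r = m v⊥/(|q|B) = (4.983×10⁻²⁷)(5.629×10⁴)/((3.204×10⁻¹⁹)(2.53×10⁻³)) ≈ 0.346 m.

r ≈ 0.346 m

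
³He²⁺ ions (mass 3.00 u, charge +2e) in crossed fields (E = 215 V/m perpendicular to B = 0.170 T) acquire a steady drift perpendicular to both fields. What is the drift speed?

v_d ≈ 1260 m/s

In crossed fields the guiding centre drifts at v_d = |E×B|/B² = E/B, independent of charge and mass.
v_d = 215/0.170 = 1260 m/s.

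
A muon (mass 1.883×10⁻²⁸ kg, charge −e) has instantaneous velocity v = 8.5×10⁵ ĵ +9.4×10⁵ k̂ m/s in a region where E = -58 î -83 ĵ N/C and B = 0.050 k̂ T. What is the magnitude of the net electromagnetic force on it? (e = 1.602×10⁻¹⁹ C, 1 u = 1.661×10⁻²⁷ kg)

|F| ≈ 6.80×10⁻¹⁵ N

v×B = (4.25×10⁴, 0, 0) N/C.
E + v×B = (4.24×10⁴, -83.0, 0) N/C.
F = q(E + v×B) = (−1.602×10⁻¹⁹ C)·(4.24×10⁴, -83.0, 0) = (-6.80×10⁻¹⁵, 1.33×10⁻¹⁷, 0) N.
|F| = 6.80×10⁻¹⁵ N.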